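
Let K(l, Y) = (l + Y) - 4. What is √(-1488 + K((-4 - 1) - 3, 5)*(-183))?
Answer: 3*I*√23 ≈ 14.387*I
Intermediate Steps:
K(l, Y) = -4 + Y + l (K(l, Y) = (Y + l) - 4 = -4 + Y + l)
√(-1488 + K((-4 - 1) - 3, 5)*(-183)) = √(-1488 + (-4 + 5 + ((-4 - 1) - 3))*(-183)) = √(-1488 + (-4 + 5 + (-5 - 3))*(-183)) = √(-1488 + (-4 + 5 - 8)*(-183)) = √(-1488 - 7*(-183)) = √(-1488 + 1281) = √(-207) = 3*I*√23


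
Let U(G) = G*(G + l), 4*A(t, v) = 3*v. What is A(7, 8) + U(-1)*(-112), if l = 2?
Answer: 118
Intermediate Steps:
A(t, v) = 3*v/4 (A(t, v) = (3*v)/4 = 3*v/4)
U(G) = G*(2 + G) (U(G) = G*(G + 2) = G*(2 + G))
A(7, 8) + U(-1)*(-112) = (3/4)*8 - (2 - 1)*(-112) = 6 - 1*1*(-112) = 6 - 1*(-112) = 6 + 112 = 118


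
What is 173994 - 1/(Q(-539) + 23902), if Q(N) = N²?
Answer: 54707715461/314423 ≈ 1.7399e+5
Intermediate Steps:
173994 - 1/(Q(-539) + 23902) = 173994 - 1/((-539)² + 23902) = 173994 - 1/(290521 + 23902) = 173994 - 1/314423 = 54707715461/314423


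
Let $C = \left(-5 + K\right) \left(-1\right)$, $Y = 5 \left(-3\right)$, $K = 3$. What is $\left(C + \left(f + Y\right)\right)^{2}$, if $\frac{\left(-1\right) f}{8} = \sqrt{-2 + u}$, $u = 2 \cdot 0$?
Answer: $41 + 208 i \sqrt{2} \approx 41.0 + 294.16 i$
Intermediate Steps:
$u = 0$
$Y = -15$
$f = - 8 i \sqrt{2}$ ($f = - 8 \sqrt{-2 + 0} = - 8 \sqrt{-2} = - 8 i \sqrt{2} \approx - 11.314 i$)
$C = 2$ ($C = \left(-5 + 3\right) \left(-1\right) = \left(-2\right) \left(-1\right) = 2$)
$\left(C + \left(f + Y\right)\right)^{2} = \left(2 - \left(15 + 8 i \sqrt{2}\right)\right)^{2} = \left(-13 - 8 i \sqrt{2}\right)^{2}$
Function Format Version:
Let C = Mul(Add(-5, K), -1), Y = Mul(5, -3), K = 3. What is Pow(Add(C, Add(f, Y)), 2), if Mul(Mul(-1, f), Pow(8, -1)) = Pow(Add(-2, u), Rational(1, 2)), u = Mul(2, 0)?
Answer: Add(41, Mul(208, I, Pow(2, Rational(1, 2)))) ≈ Add(41.000, Mul(294.16, I))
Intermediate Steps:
u = 0
Y = -15
f = Mul(-8, I, Pow(2, Rational(1, 2))) (f = Mul(-8, Pow(Add(-2, 0), Rational(1, 2))) = Mul(-8, Pow(-2, Rational(1, 2))) = Mul(-8, Mul(I, Pow(2, Rational(1, 2)))) = Mul(-8, I, Pow(2, Rational(1, 2))) ≈ Mul(-11.314, I))
C = 2 (C = Mul(Add(-5, 3), -1) = Mul(-2, -1) = 2)
Pow(Add(C, Add(f, Y)), 2) = Pow(Add(2, Add(Mul(-8, I, Pow(2, Rational(1, 2))), -15)), 2) = Pow(Add(2, Add(-15, Mul(-8, I, Pow(2, Rational(1, 2))))), 2) = Pow(Add(-13, Mul(-8, I, Pow(2, Rational(1, 2)))), 2)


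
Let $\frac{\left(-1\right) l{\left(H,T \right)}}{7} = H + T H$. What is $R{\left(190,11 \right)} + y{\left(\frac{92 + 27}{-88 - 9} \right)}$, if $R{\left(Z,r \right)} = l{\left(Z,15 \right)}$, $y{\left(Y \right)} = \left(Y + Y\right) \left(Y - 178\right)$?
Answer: $- \frac{196085890}{9409} \approx -20840.0$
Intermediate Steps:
$y{\left(Y \right)} = 2 Y \left(-178 + Y\right)$
$l{\left(H,T \right)} = - 7 H - 7 H T$ ($l{\left(H,T \right)} = - 7 \left(H + T H\right) = - 7 \left(H + H T\right) = - 7 H - 7 H T$)
$R{\left(Z,r \right)} = - 112 Z$ ($R{\left(Z,r \right)} = - 7 Z \left(1 + 15\right) = \left(-7\right) Z 16 = - 112 Z$)
$R{\left(190,11 \right)} + y{\left(\frac{92 + 27}{-88 - 9} \right)} = \left(-112\right) 190 + 2 \frac{92 + 27}{-88 - 9} \left(-178 + \frac{92 + 27}{-88 - 9}\right) = -21280 + 2 \frac{119}{-97} \left(-178 + \frac{119}{-97}\right) = -21280 + 2 \cdot 119 \left(- \frac{1}{97}\right) \left(-178 + 119 \left(- \frac{1}{97}\right)\right) = -21280 + 2 \left(- \frac{119}{97}\right) \left(-178 - \frac{119}{97}\right) = -21280 + 2 \left(- \frac{119}{97}\right) \left(- \frac{17385}{97}\right) = -21280 + \frac{4137630}{9409} = - \frac{196085890}{9409}$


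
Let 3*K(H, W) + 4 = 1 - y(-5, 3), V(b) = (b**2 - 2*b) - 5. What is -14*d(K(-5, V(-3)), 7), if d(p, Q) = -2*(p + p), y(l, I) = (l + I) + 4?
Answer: -280/3 ≈ -93.333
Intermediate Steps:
y(l, I) = 4 + I + l (y(l, I) = (I + l) + 4 = 4 + I + l)
V(b) = -5 + b**2 - 2*b
K(H, W) = -5/3 (K(H, W) = -4/3 + (1 - (4 + 3 - 5))/3 = -4/3 + (1 - 1*2)/3 = -4/3 + (1 - 2)/3 = -4/3 + (1/3)*(-1) = -4/3 - 1/3 = -5/3)
d(p, Q) = -4*p
-14*d(K(-5, V(-3)), 7) = -(-56)*(-5)/3 = -14*20/3 = -280/3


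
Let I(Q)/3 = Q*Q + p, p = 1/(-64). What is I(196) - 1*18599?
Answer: 6185533/64 ≈ 96649.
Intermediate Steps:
p = -1/64 ≈ -0.015625
I(Q) = -3/64 + 3*Q**2 (I(Q) = 3*(Q*Q - 1/64) = 3*(Q**2 - 1/64) = 3*(-1/64 + Q**2) = -3/64 + 3*Q**2)
I(196) - 1*18599 = (-3/64 + 3*196**2) - 1*18599 = (-3/64 + 3*38416) - 18599 = (-3/64 + 115248) - 18599 = 7375869/64 - 18599 = 6185533/64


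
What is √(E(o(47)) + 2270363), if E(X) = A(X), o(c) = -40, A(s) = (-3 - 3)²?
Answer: √2270399 ≈ 1506.8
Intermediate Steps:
A(s) = 36 (A(s) = (-6)² = 36)
E(X) = 36
√(E(o(47)) + 2270363) = √(36 + 2270363) = √2270399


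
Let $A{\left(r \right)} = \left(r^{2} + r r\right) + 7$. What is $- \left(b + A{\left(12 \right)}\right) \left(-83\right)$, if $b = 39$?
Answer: $27722$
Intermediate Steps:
$A{\left(r \right)} = 7 + 2 r^{2}$ ($A{\left(r \right)} = \left(r^{2} + r^{2}\right) + 7 = 2 r^{2} + 7 = 7 + 2 r^{2}$)
$- \left(b + A{\left(12 \right)}\right) \left(-83\right) = - \left(39 + \left(7 + 2 \cdot 12^{2}\right)\right) \left(-83\right) = - \left(39 + \left(7 + 2 \cdot 144\right)\right) \left(-83\right) = - \left(39 + \left(7 + 288\right)\right) \left(-83\right) = - \left(39 + 295\right) \left(-83\right) = - 334 \left(-83\right) = \left(-1\right) \left(-27722\right) = 27722$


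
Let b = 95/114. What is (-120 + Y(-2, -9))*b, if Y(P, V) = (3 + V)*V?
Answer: -55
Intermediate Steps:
Y(P, V) = V*(3 + V)
b = ⅚ (b = 95*(1/114) = ⅚ ≈ 0.83333)
(-120 + Y(-2, -9))*b = (-120 - 9*(3 - 9))*(⅚) = (-120 - 9*(-6))*(⅚) = (-120 + 54)*(⅚) = -66*⅚ = -55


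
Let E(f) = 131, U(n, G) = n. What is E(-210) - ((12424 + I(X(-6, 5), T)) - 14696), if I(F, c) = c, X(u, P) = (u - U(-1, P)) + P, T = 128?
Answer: 2275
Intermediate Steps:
X(u, P) = 1 + P + u (X(u, P) = (u - 1*(-1)) + P = (u + 1) + P = (1 + u) + P = 1 + P + u)
E(-210) - ((12424 + I(X(-6, 5), T)) - 14696) = 131 - ((12424 + 128) - 14696) = 131 - (12552 - 14696) = 131 - 1*(-2144) = 131 + 2144 = 2275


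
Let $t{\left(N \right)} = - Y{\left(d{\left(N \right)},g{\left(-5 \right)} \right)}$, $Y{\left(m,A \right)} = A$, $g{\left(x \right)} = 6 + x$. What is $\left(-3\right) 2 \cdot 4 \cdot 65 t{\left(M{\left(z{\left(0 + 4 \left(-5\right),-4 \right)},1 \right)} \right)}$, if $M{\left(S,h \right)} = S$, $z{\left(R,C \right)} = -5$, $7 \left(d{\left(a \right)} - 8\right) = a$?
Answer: $1560$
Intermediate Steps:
$d{\left(a \right)} = 8 + \frac{a}{7}$
$t{\left(N \right)} = -1$ ($t{\left(N \right)} = - (6 - 5) = \left(-1\right) 1 = -1$)
$\left(-3\right) 2 \cdot 4 \cdot 65 t{\left(M{\left(z{\left(0 + 4 \left(-5\right),-4 \right)},1 \right)} \right)} = \left(-3\right) 2 \cdot 4 \cdot 65 \left(-1\right) = \left(-6\right) 4 \cdot 65 \left(-1\right) = \left(-24\right) 65 \left(-1\right) = \left(-1560\right) \left(-1\right) = 1560$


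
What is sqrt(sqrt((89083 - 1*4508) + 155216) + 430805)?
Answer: sqrt(430805 + sqrt(239791)) ≈ 656.73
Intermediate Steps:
sqrt(sqrt((89083 - 1*4508) + 155216) + 430805) = sqrt(sqrt((89083 - 4508) + 155216) + 430805) = sqrt(sqrt(84575 + 155216) + 430805) = sqrt(sqrt(239791) + 430805) = sqrt(430805 + sqrt(239791))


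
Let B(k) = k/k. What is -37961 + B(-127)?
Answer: -37960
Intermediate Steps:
B(k) = 1
-37961 + B(-127) = -37961 + 1 = -37960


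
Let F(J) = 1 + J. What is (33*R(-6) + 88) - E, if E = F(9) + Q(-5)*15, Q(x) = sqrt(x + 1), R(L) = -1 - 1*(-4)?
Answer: 177 - 30*I ≈ 177.0 - 30.0*I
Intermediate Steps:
R(L) = 3 (R(L) = -1 + 4 = 3)
Q(x) = sqrt(1 + x)
E = 10 + 30*I (E = (1 + 9) + sqrt(1 - 5)*15 = 10 + sqrt(-4)*15 = 10 + (2*I)*15 = 10 + 30*I ≈ 10.0 + 30.0*I)
(33*R(-6) + 88) - E = (33*3 + 88) - (10 + 30*I) = (99 + 88) + (-10 - 30*I) = 187 + (-10 - 30*I) = 177 - 30*I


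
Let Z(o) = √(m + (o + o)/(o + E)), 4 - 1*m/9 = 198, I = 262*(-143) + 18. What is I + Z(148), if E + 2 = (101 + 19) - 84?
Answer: -37448 + I*√14445158/91 ≈ -37448.0 + 41.766*I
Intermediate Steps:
I = -37448 (I = -37466 + 18 = -37448)
m = -1746 (m = 36 - 9*198 = 36 - 1782 = -1746)
E = 34 (E = -2 + ((101 + 19) - 84) = -2 + (120 - 84) = -2 + 36 = 34)
Z(o) = √(-1746 + 2*o/(34 + o)) (Z(o) = √(-1746 + (o + o)/(o + 34)) = √(-1746 + (2*o)/(34 + o)) = √(-1746 + 2*o/(34 + o)))
I + Z(148) = -37448 + 2*√((-14841 - 436*148)/(34 + 148)) = -37448 + 2*√((-14841 - 64528)/182) = -37448 + 2*√((1/182)*(-79369)) = -37448 + 2*√(-79369/182) = -37448 + 2*(I*√14445158/182) = -37448 + I*√14445158/91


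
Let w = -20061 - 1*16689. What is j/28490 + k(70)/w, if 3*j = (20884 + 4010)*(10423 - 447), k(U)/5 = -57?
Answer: 2897337413/997150 ≈ 2905.6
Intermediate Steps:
w = -36750 (w = -20061 - 16689 = -36750)
k(U) = -285 (k(U) = 5*(-57) = -285)
j = 82780848 (j = ((20884 + 4010)*(10423 - 447))/3 = (24894*9976)/3 = (⅓)*248342544 = 82780848)
j/28490 + k(70)/w = 82780848/28490 - 285/(-36750) = 82780848*(1/28490) - 285*(-1/36750) = 41390424/14245 + 19/2450 = 2897337413/997150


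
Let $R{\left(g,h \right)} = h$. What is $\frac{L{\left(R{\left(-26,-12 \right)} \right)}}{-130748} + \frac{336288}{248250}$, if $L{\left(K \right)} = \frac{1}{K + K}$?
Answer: $\frac{175875975071}{129832764000} \approx 1.3546$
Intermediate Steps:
$L{\left(K \right)} = \frac{1}{2 K}$
$\frac{L{\left(R{\left(-26,-12 \right)} \right)}}{-130748} + \frac{336288}{248250} = \frac{\frac{1}{2} \frac{1}{-12}}{-130748} + \frac{336288}{248250} = \frac{1}{2} \left(- \frac{1}{12}\right) \left(- \frac{1}{130748}\right) + 336288 \cdot \frac{1}{248250} = \left(- \frac{1}{24}\right) \left(- \frac{1}{130748}\right) + \frac{56048}{41375} = \frac{1}{3137952} + \frac{56048}{41375} = \frac{175875975071}{129832764000}$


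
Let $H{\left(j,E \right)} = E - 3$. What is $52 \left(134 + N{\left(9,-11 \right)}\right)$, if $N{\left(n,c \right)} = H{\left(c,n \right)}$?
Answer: $7280$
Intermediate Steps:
$H{\left(j,E \right)} = -3 + E$
$N{\left(n,c \right)} = -3 + n$
$52 \left(134 + N{\left(9,-11 \right)}\right) = 52 \left(134 + \left(-3 + 9\right)\right) = 52 \left(134 + 6\right) = 52 \cdot 140 = 7280$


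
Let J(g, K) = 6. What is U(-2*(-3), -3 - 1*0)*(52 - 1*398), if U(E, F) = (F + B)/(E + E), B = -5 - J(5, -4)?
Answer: 1211/3 ≈ 403.67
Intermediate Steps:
B = -11 (B = -5 - 1*6 = -5 - 6 = -11)
U(E, F) = (-11 + F)/(2*E) (U(E, F) = (F - 11)/(E + E) = (-11 + F)/((2*E)) = (-11 + F)*(1/(2*E)) = (-11 + F)/(2*E))
U(-2*(-3), -3 - 1*0)*(52 - 1*398) = ((-11 + (-3 - 1*0))/(2*((-2*(-3)))))*(52 - 1*398) = ((1/2)*(-11 + (-3 + 0))/6)*(52 - 398) = ((1/2)*(1/6)*(-11 - 3))*(-346) = ((1/2)*(1/6)*(-14))*(-346) = -7/6*(-346) = 1211/3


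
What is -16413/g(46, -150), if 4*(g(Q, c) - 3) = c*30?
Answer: 5471/374 ≈ 14.628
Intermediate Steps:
g(Q, c) = 3 + 15*c/2 (g(Q, c) = 3 + (c*30)/4 = 3 + (30*c)/4 = 3 + 15*c/2)
-16413/g(46, -150) = -16413/(3 + (15/2)*(-150)) = -16413/(3 - 1125) = -16413/(-1122) = -16413*(-1/1122) = 5471/374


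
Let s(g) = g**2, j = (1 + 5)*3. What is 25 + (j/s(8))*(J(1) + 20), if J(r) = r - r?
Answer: 245/8 ≈ 30.625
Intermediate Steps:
J(r) = 0
j = 18 (j = 6*3 = 18)
25 + (j/s(8))*(J(1) + 20) = 25 + (18/(8**2))*(0 + 20) = 25 + (18/64)*20 = 25 + (18*(1/64))*20 = 25 + (9/32)*20 = 25 + 45/8 = 245/8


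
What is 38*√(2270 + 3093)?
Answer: 38*√5363 ≈ 2782.8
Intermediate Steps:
38*√(2270 + 3093) = 38*√5363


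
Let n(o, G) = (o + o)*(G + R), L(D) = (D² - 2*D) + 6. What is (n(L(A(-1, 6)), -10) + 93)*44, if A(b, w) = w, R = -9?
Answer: -46068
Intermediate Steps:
L(D) = 6 + D² - 2*D
n(o, G) = 2*o*(-9 + G) (n(o, G) = (o + o)*(G - 9) = (2*o)*(-9 + G) = 2*o*(-9 + G))
(n(L(A(-1, 6)), -10) + 93)*44 = (2*(6 + 6² - 2*6)*(-9 - 10) + 93)*44 = (2*(6 + 36 - 12)*(-19) + 93)*44 = (2*30*(-19) + 93)*44 = (-1140 + 93)*44 = -1047*44 = -46068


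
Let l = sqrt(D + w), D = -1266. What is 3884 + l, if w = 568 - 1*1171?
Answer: 3884 + I*sqrt(1869) ≈ 3884.0 + 43.232*I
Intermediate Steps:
w = -603 (w = 568 - 1171 = -603)
l = I*sqrt(1869) (l = sqrt(-1266 - 603) = sqrt(-1869) = I*sqrt(1869) ≈ 43.232*I)
3884 + l = 3884 + I*sqrt(1869)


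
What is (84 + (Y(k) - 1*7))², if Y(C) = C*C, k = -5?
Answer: 10404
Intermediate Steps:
Y(C) = C²
(84 + (Y(k) - 1*7))² = (84 + ((-5)² - 1*7))² = (84 + (25 - 7))² = (84 + 18)² = 102² = 10404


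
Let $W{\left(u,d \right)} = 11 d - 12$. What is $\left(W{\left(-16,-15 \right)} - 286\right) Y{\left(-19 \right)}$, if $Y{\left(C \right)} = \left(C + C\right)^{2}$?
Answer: $-668572$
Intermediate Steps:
$W{\left(u,d \right)} = -12 + 11 d$
$Y{\left(C \right)} = 4 C^{2}$ ($Y{\left(C \right)} = \left(2 C\right)^{2} = 4 C^{2}$)
$\left(W{\left(-16,-15 \right)} - 286\right) Y{\left(-19 \right)} = \left(\left(-12 + 11 \left(-15\right)\right) - 286\right) 4 \left(-19\right)^{2} = \left(\left(-12 - 165\right) - 286\right) 4 \cdot 361 = \left(-177 - 286\right) 1444 = \left(-463\right) 1444 = -668572$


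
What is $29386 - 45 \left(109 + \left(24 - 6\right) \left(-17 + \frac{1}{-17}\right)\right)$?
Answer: $\frac{651077}{17} \approx 38299.0$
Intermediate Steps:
$29386 - 45 \left(109 + \left(24 - 6\right) \left(-17 + \frac{1}{-17}\right)\right) = 29386 - 45 \left(109 + 18 \left(-17 - \frac{1}{17}\right)\right) = 29386 - 45 \left(109 + 18 \left(- \frac{290}{17}\right)\right) = 29386 - 45 \left(109 - \frac{5220}{17}\right) = 29386 - 45 \left(- \frac{3367}{17}\right) = 29386 - - \frac{151515}{17} = 29386 + \frac{151515}{17} = \frac{651077}{17}$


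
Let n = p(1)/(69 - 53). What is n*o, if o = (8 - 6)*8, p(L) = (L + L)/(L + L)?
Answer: 1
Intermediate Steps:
p(L) = 1 (p(L) = (2*L)/((2*L)) = (2*L)*(1/(2*L)) = 1)
o = 16 (o = 2*8 = 16)
n = 1/16 (n = 1/(69 - 53) = 1/16 ≈ 0.062500)
n*o = (1/16)*16 = 1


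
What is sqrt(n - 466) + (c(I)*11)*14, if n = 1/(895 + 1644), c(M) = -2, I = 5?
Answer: -308 + I*sqrt(3004076247)/2539 ≈ -308.0 + 21.587*I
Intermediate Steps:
n = 1/2539 ≈ 0.00039386
sqrt(n - 466) + (c(I)*11)*14 = sqrt(1/2539 - 466) - 2*11*14 = sqrt(-1183173/2539) - 22*14 = I*sqrt(3004076247)/2539 - 308 = -308 + I*sqrt(3004076247)/2539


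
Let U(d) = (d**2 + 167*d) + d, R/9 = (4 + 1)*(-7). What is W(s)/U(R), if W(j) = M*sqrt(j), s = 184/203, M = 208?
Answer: 416*sqrt(9338)/9399915 ≈ 0.0042766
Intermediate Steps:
s = 184/203 (s = 184*(1/203) = 184/203 ≈ 0.90640)
R = -315 (R = 9*((4 + 1)*(-7)) = 9*(5*(-7)) = 9*(-35) = -315)
U(d) = d**2 + 168*d
W(j) = 208*sqrt(j)
W(s)/U(R) = (208*sqrt(184/203))/((-315*(168 - 315))) = (208*(2*sqrt(9338)/203))/((-315*(-147))) = (416*sqrt(9338)/203)/46305 = (416*sqrt(9338)/203)*(1/46305) = 416*sqrt(9338)/9399915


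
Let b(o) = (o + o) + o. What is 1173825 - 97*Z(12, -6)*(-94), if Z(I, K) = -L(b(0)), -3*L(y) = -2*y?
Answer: 1173825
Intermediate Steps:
b(o) = 3*o (b(o) = 2*o + o = 3*o)
L(y) = 2*y/3 (L(y) = -(-2)*y/3 = 2*y/3)
Z(I, K) = 0 (Z(I, K) = -2*3*0/3 = -2*0/3 = -1*0 = 0)
1173825 - 97*Z(12, -6)*(-94) = 1173825 - 97*0*(-94) = 1173825 - 0*(-94) = 1173825 - 1*0 = 1173825 + 0 = 1173825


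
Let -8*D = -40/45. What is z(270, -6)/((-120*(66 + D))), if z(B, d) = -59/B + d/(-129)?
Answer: 1997/92106000 ≈ 2.1682e-5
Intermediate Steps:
D = ⅑ (D = -(-5)/45 = -⅛*(-8/9) = ⅑ ≈ 0.11111)
z(B, d) = -59/B - d/129 (z(B, d) = -59/B + d*(-1/129) = -59/B - d/129)
z(270, -6)/((-120*(66 + D))) = (-59/270 - 1/129*(-6))/((-120*(66 + ⅑))) = (-59*1/270 + 2/43)/((-120*595/9)) = (-59/270 + 2/43)/(-23800/3) = -1997/11610*(-3/23800) = 1997/92106000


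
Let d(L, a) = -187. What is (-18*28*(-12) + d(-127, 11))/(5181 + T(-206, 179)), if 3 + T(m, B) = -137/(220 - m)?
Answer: 2496786/2205691 ≈ 1.1320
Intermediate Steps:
T(m, B) = -3 - 137/(220 - m)
(-18*28*(-12) + d(-127, 11))/(5181 + T(-206, 179)) = (-18*28*(-12) - 187)/(5181 + (797 - 3*(-206))/(-220 - 206)) = (-504*(-12) - 187)/(5181 + (797 + 618)/(-426)) = (6048 - 187)/(5181 - 1/426*1415) = 5861/(5181 - 1415/426) = 5861/(2205691/426) = 5861*(426/2205691) = 2496786/2205691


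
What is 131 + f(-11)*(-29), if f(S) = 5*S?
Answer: 1726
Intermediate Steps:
131 + f(-11)*(-29) = 131 + (5*(-11))*(-29) = 131 - 55*(-29) = 131 + 1595 = 1726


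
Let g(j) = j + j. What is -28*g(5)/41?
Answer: -280/41 ≈ -6.8293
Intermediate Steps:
g(j) = 2*j
-28*g(5)/41 = -56*5/41 = -28*10*(1/41) = -280*1/41 = -280/41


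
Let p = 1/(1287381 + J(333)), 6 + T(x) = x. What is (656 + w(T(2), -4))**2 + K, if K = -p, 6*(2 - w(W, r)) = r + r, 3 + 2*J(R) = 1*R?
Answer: 1679167708085/3862638 ≈ 4.3472e+5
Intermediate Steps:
T(x) = -6 + x
J(R) = -3/2 + R/2 (J(R) = -3/2 + (1*R)/2 = -3/2 + R/2)
p = 1/1287546 (p = 1/(1287381 + (-3/2 + (1/2)*333)) = 1/(1287381 + (-3/2 + 333/2)) = 1/(1287381 + 165) = 1/1287546 ≈ 7.7667e-7)
w(W, r) = 2 - r/3 (w(W, r) = 2 - (r + r)/6 = 2 - r/3)
K = -1/1287546 (K = -1*1/1287546 = -1/1287546 ≈ -7.7667e-7)
(656 + w(T(2), -4))**2 + K = (656 + (2 - 1/3*(-4)))**2 - 1/1287546 = (656 + (2 + 4/3))**2 - 1/1287546 = (656 + 10/3)**2 - 1/1287546 = (1978/3)**2 - 1/1287546 = 3912484/9 - 1/1287546 = 1679167708085/3862638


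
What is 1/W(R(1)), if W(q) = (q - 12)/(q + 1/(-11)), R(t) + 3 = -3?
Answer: 67/198 ≈ 0.33838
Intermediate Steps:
R(t) = -6 (R(t) = -3 - 3 = -6)
W(q) = (-12 + q)/(-1/11 + q) (W(q) = (-12 + q)/(q - 1/11) = (-12 + q)/(-1/11 + q))
1/W(R(1)) = 1/(11*(-12 - 6)/(-1 + 11*(-6))) = 1/(11*(-18)/(-1 - 66)) = 1/(11*(-18)/(-67)) = 1/(11*(-1/67)*(-18)) = 1/(198/67) = 67/198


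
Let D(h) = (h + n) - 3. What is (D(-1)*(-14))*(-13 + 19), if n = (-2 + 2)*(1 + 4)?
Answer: 336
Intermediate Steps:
n = 0 (n = 0*5 = 0)
D(h) = -3 + h (D(h) = (h + 0) - 3 = h - 3 = -3 + h)
(D(-1)*(-14))*(-13 + 19) = ((-3 - 1)*(-14))*(-13 + 19) = -4*(-14)*6 = 56*6 = 336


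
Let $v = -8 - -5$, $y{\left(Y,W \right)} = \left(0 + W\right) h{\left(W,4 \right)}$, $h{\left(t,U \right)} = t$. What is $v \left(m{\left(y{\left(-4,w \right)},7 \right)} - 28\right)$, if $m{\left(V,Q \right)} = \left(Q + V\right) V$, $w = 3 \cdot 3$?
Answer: $-21300$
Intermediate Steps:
$w = 9$
$y{\left(Y,W \right)} = W^{2}$ ($y{\left(Y,W \right)} = \left(0 + W\right) W = W W = W^{2}$)
$v = -3$ ($v = -8 + 5 = -3$)
$m{\left(V,Q \right)} = V \left(Q + V\right)$
$v \left(m{\left(y{\left(-4,w \right)},7 \right)} - 28\right) = - 3 \left(9^{2} \left(7 + 9^{2}\right) - 28\right) = - 3 \left(81 \left(7 + 81\right) - 28\right) = - 3 \left(81 \cdot 88 - 28\right) = - 3 \left(7128 - 28\right) = \left(-3\right) 7100 = -21300$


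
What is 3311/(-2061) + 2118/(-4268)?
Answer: -9248273/4398174 ≈ -2.1028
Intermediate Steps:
3311/(-2061) + 2118/(-4268) = 3311*(-1/2061) + 2118*(-1/4268) = -3311/2061 - 1059/2134 = -9248273/4398174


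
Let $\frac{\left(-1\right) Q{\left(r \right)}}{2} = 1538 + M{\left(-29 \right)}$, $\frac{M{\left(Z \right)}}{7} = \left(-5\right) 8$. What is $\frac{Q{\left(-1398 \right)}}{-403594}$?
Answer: $\frac{1258}{201797} \approx 0.006234$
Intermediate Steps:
$M{\left(Z \right)} = -280$ ($M{\left(Z \right)} = 7 \left(\left(-5\right) 8\right) = 7 \left(-40\right) = -280$)
$Q{\left(r \right)} = -2516$ ($Q{\left(r \right)} = - 2 \left(1538 - 280\right) = \left(-2\right) 1258 = -2516$)
$\frac{Q{\left(-1398 \right)}}{-403594} = - \frac{2516}{-403594} = \left(-2516\right) \left(- \frac{1}{403594}\right) = \frac{1258}{201797}$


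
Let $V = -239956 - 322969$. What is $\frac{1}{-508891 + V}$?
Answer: $- \frac{1}{1071816} \approx -9.33 \cdot 10^{-7}$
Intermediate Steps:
$V = -562925$ ($V = -239956 - 322969 = -562925$)
$\frac{1}{-508891 + V} = \frac{1}{-508891 - 562925} = \frac{1}{-1071816} = - \frac{1}{1071816}$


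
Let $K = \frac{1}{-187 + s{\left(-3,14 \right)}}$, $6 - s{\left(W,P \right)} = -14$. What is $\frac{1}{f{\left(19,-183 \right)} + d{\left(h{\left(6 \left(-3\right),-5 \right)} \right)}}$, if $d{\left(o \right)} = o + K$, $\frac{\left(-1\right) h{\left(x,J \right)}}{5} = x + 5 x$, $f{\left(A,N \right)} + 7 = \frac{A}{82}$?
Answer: $\frac{13694}{7301993} \approx 0.0018754$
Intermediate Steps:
$f{\left(A,N \right)} = -7 + \frac{A}{82}$
$s{\left(W,P \right)} = 20$ ($s{\left(W,P \right)} = 6 - -14 = 6 + 14 = 20$)
$K = - \frac{1}{167}$ ($K = \frac{1}{-187 + 20} = \frac{1}{-167} = - \frac{1}{167} \approx -0.005988$)
$h{\left(x,J \right)} = - 30 x$ ($h{\left(x,J \right)} = - 5 \left(x + 5 x\right) = - 5 \cdot 6 x = - 30 x$)
$d{\left(o \right)} = - \frac{1}{167} + o$ ($d{\left(o \right)} = o - \frac{1}{167} = - \frac{1}{167} + o$)
$\frac{1}{f{\left(19,-183 \right)} + d{\left(h{\left(6 \left(-3\right),-5 \right)} \right)}} = \frac{1}{\left(-7 + \frac{1}{82} \cdot 19\right) - \left(\frac{1}{167} + 30 \cdot 6 \left(-3\right)\right)} = \frac{1}{\left(-7 + \frac{19}{82}\right) - - \frac{90179}{167}} = \frac{1}{- \frac{555}{82} + \left(- \frac{1}{167} + 540\right)} = \frac{1}{- \frac{555}{82} + \frac{90179}{167}} = \frac{1}{\frac{7301993}{13694}} = \frac{13694}{7301993}$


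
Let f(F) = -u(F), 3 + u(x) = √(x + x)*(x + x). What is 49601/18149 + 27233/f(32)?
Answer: -469004808/9237841 ≈ -50.770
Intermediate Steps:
u(x) = -3 + 2*√2*x^(3/2) (u(x) = -3 + √(x + x)*(x + x) = -3 + √(2*x)*(2*x) = -3 + (√2*√x)*(2*x) = -3 + 2*√2*x^(3/2))
f(F) = 3 - 2*√2*F^(3/2) (f(F) = -(-3 + 2*√2*F^(3/2)) = 3 - 2*√2*F^(3/2))
49601/18149 + 27233/f(32) = 49601/18149 + 27233/(3 - 2*√2*32^(3/2)) = 49601*(1/18149) + 27233/(3 - 2*√2*128*√2) = 49601/18149 + 27233/(3 - 512) = 49601/18149 + 27233/(-509) = 49601/18149 + 27233*(-1/509) = 49601/18149 - 27233/509 = -469004808/9237841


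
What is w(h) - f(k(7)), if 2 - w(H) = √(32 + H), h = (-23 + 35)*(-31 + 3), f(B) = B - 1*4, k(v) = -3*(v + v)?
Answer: 48 - 4*I*√19 ≈ 48.0 - 17.436*I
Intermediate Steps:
k(v) = -6*v
f(B) = -4 + B (f(B) = B - 4 = -4 + B)
h = -336 (h = 12*(-28) = -336)
w(H) = 2 - √(32 + H)
w(h) - f(k(7)) = (2 - √(32 - 336)) - (-4 - 6*7) = (2 - √(-304)) - (-4 - 42) = (2 - 4*I*√19) - 1*(-46) = (2 - 4*I*√19) + 46 = 48 - 4*I*√19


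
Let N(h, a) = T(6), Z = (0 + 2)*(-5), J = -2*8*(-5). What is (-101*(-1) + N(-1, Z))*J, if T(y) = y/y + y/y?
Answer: 8240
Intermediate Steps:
J = 80 (J = -16*(-5) = 80)
Z = -10 (Z = 2*(-5) = -10)
T(y) = 2 (T(y) = 1 + 1 = 2)
N(h, a) = 2
(-101*(-1) + N(-1, Z))*J = (-101*(-1) + 2)*80 = (101 + 2)*80 = 103*80 = 8240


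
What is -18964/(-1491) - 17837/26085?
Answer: 52008997/4321415 ≈ 12.035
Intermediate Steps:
-18964/(-1491) - 17837/26085 = -18964*(-1/1491) - 17837*1/26085 = 18964/1491 - 17837/26085 = 52008997/4321415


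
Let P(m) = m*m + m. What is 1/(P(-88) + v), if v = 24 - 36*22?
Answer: 1/6888 ≈ 0.00014518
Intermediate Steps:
P(m) = m + m**2 (P(m) = m**2 + m = m + m**2)
v = -768 (v = 24 - 792 = -768)
1/(P(-88) + v) = 1/(-88*(1 - 88) - 768) = 1/(-88*(-87) - 768) = 1/(7656 - 768) = 1/6888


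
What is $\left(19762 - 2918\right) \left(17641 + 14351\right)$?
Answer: $538873248$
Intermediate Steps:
$\left(19762 - 2918\right) \left(17641 + 14351\right) = 16844 \cdot 31992 = 538873248$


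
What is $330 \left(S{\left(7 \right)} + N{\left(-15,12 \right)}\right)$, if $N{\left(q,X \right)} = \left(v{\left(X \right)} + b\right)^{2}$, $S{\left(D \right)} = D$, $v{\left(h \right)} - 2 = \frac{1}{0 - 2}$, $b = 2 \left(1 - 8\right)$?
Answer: $\frac{107745}{2} \approx 53873.0$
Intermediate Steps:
$b = -14$ ($b = 2 \left(1 - 8\right) = 2 \left(-7\right) = -14$)
$v{\left(h \right)} = \frac{3}{2}$ ($v{\left(h \right)} = 2 + \frac{1}{0 - 2} = 2 + \frac{1}{-2} = 2 - \frac{1}{2} = \frac{3}{2}$)
$N{\left(q,X \right)} = \frac{625}{4}$ ($N{\left(q,X \right)} = \left(\frac{3}{2} - 14\right)^{2} = \left(- \frac{25}{2}\right)^{2} = \frac{625}{4}$)
$330 \left(S{\left(7 \right)} + N{\left(-15,12 \right)}\right) = 330 \left(7 + \frac{625}{4}\right) = 330 \cdot \frac{653}{4} = \frac{107745}{2}$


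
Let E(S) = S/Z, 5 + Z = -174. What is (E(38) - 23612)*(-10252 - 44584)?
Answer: 231769069896/179 ≈ 1.2948e+9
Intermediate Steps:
Z = -179 (Z = -5 - 174 = -179)
E(S) = -S/179 (E(S) = S/(-179) = S*(-1/179) = -S/179)
(E(38) - 23612)*(-10252 - 44584) = (-1/179*38 - 23612)*(-10252 - 44584) = (-38/179 - 23612)*(-54836) = -4226586/179*(-54836) = 231769069896/179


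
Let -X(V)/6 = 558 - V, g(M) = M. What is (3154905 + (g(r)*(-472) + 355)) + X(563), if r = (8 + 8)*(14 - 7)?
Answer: 3102426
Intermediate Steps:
r = 112 (r = 16*7 = 112)
X(V) = -3348 + 6*V (X(V) = -6*(558 - V) = -3348 + 6*V)
(3154905 + (g(r)*(-472) + 355)) + X(563) = (3154905 + (112*(-472) + 355)) + (-3348 + 6*563) = (3154905 + (-52864 + 355)) + (-3348 + 3378) = (3154905 - 52509) + 30 = 3102396 + 30 = 3102426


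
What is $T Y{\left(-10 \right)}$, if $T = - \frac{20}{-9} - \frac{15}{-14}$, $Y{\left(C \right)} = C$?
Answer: $- \frac{2075}{63} \approx -32.937$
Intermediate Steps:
$T = \frac{415}{126}$ ($T = \left(-20\right) \left(- \frac{1}{9}\right) - - \frac{15}{14} = \frac{20}{9} + \frac{15}{14} = \frac{415}{126} \approx 3.2937$)
$T Y{\left(-10 \right)} = \frac{415}{126} \left(-10\right) = - \frac{2075}{63}$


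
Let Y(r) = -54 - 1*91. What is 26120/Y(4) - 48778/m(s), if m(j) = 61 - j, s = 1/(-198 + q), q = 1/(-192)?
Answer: -65893055850/67257641 ≈ -979.71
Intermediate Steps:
q = -1/192 ≈ -0.0052083
s = -192/38017 (s = 1/(-198 - 1/192) = 1/(-38017/192) = -192/38017 ≈ -0.0050504)
Y(r) = -145 (Y(r) = -54 - 91 = -145)
26120/Y(4) - 48778/m(s) = 26120/(-145) - 48778/(61 - 1*(-192/38017)) = 26120*(-1/145) - 48778/(61 + 192/38017) = -5224/29 - 48778/2319229/38017 = -5224/29 - 48778*38017/2319229 = -5224/29 - 1854393226/2319229 = -65893055850/67257641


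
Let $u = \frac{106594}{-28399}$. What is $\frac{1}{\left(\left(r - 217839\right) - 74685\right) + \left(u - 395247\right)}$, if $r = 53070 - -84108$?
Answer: $- \frac{28399}{15636397201} \approx -1.8162 \cdot 10^{-6}$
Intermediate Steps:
$r = 137178$ ($r = 53070 + 84108 = 137178$)
$u = - \frac{106594}{28399}$ ($u = 106594 \left(- \frac{1}{28399}\right) = - \frac{106594}{28399} \approx -3.7534$)
$\frac{1}{\left(\left(r - 217839\right) - 74685\right) + \left(u - 395247\right)} = \frac{1}{\left(\left(137178 - 217839\right) - 74685\right) - \frac{11224726147}{28399}} = \frac{1}{\left(-80661 - 74685\right) - \frac{11224726147}{28399}} = \frac{1}{-155346 - \frac{11224726147}{28399}} = \frac{1}{- \frac{15636397201}{28399}} = - \frac{28399}{15636397201}$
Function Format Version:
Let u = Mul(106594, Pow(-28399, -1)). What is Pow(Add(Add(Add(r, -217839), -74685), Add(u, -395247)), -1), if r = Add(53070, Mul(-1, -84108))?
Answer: Rational(-28399, 15636397201) ≈ -1.8162e-6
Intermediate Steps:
r = 137178 (r = Add(53070, 84108) = 137178)
u = Rational(-106594, 28399) (u = Mul(106594, Rational(-1, 28399)) = Rational(-106594, 28399) ≈ -3.7534)
Pow(Add(Add(Add(r, -217839), -74685), Add(u, -395247)), -1) = Pow(Add(Add(Add(137178, -217839), -74685), Add(Rational(-106594, 28399), -395247)), -1) = Pow(Add(Add(-80661, -74685), Rational(-11224726147, 28399)), -1) = Pow(Add(-155346, Rational(-11224726147, 28399)), -1) = Pow(Rational(-15636397201, 28399), -1) = Rational(-28399, 15636397201)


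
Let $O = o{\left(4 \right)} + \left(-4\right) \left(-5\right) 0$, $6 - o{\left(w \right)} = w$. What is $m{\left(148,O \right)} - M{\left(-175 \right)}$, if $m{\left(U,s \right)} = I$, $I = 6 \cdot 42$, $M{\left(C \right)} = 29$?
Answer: $223$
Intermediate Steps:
$o{\left(w \right)} = 6 - w$
$I = 252$
$O = 2$ ($O = \left(6 - 4\right) + \left(-4\right) \left(-5\right) 0 = \left(6 - 4\right) + 20 \cdot 0 = 2 + 0 = 2$)
$m{\left(U,s \right)} = 252$
$m{\left(148,O \right)} - M{\left(-175 \right)} = 252 - 29 = 223$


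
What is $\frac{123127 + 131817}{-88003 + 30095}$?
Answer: $- \frac{2056}{467} \approx -4.4026$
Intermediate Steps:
$\frac{123127 + 131817}{-88003 + 30095} = \frac{254944}{-57908} = 254944 \left(- \frac{1}{57908}\right) = - \frac{2056}{467}$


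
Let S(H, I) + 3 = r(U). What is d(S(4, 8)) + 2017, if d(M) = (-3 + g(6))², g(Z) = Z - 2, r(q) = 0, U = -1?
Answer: 2018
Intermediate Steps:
S(H, I) = -3 (S(H, I) = -3 + 0 = -3)
g(Z) = -2 + Z
d(M) = 1 (d(M) = (-3 + (-2 + 6))² = (-3 + 4)² = 1² = 1)
d(S(4, 8)) + 2017 = 1 + 2017 = 2018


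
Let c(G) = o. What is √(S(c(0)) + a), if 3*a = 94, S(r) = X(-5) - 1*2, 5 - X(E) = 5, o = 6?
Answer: 2*√66/3 ≈ 5.4160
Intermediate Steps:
c(G) = 6
X(E) = 0 (X(E) = 5 - 1*5 = 5 - 5 = 0)
S(r) = -2 (S(r) = 0 - 1*2 = 0 - 2 = -2)
a = 94/3 (a = (⅓)*94 = 94/3 ≈ 31.333)
√(S(c(0)) + a) = √(-2 + 94/3) = √(88/3) = 2*√66/3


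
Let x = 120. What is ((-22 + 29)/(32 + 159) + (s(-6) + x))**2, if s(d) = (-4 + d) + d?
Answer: 394856641/36481 ≈ 10824.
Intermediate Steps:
s(d) = -4 + 2*d
((-22 + 29)/(32 + 159) + (s(-6) + x))**2 = ((-22 + 29)/(32 + 159) + ((-4 + 2*(-6)) + 120))**2 = (7/191 + ((-4 - 12) + 120))**2 = (7*(1/191) + (-16 + 120))**2 = (7/191 + 104)**2 = (19871/191)**2 = 394856641/36481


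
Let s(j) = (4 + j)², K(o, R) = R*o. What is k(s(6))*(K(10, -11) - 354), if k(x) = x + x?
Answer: -92800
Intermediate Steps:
k(x) = 2*x
k(s(6))*(K(10, -11) - 354) = (2*(4 + 6)²)*(-11*10 - 354) = (2*10²)*(-110 - 354) = (2*100)*(-464) = 200*(-464) = -92800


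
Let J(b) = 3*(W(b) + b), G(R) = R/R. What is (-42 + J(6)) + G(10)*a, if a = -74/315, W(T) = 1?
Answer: -6689/315 ≈ -21.235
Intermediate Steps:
G(R) = 1
J(b) = 3 + 3*b (J(b) = 3*(1 + b) = 3 + 3*b)
a = -74/315 (a = -74*1/315 = -74/315 ≈ -0.23492)
(-42 + J(6)) + G(10)*a = (-42 + (3 + 3*6)) + 1*(-74/315) = (-42 + (3 + 18)) - 74/315 = (-42 + 21) - 74/315 = -21 - 74/315 = -6689/315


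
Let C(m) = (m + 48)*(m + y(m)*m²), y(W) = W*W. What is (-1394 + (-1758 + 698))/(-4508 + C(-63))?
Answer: 1227/118148989 ≈ 1.0385e-5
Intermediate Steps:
y(W) = W²
C(m) = (48 + m)*(m + m⁴) (C(m) = (m + 48)*(m + m²*m²) = (48 + m)*(m + m⁴))
(-1394 + (-1758 + 698))/(-4508 + C(-63)) = (-1394 + (-1758 + 698))/(-4508 - 63*(48 - 63 + (-63)⁴ + 48*(-63)³)) = (-1394 - 1060)/(-4508 - 63*(48 - 63 + 15752961 + 48*(-250047))) = -2454/(-4508 - 63*(48 - 63 + 15752961 - 12002256)) = -2454/(-4508 - 63*3750690) = -2454/(-4508 - 236293470) = -2454/(-236297978) = -2454*(-1/236297978) = 1227/118148989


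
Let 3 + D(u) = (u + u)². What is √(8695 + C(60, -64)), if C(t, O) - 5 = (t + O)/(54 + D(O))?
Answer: 4*√146871886985/16435 ≈ 93.274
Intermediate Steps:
D(u) = -3 + 4*u² (D(u) = -3 + (u + u)² = -3 + (2*u)² = -3 + 4*u²)
C(t, O) = 5 + (O + t)/(51 + 4*O²) (C(t, O) = 5 + (t + O)/(54 + (-3 + 4*O²)) = 5 + (O + t)/(51 + 4*O²))
√(8695 + C(60, -64)) = √(8695 + (255 - 64 + 60 + 20*(-64)²)/(51 + 4*(-64)²)) = √(8695 + (255 - 64 + 60 + 20*4096)/(51 + 4*4096)) = √(8695 + (255 - 64 + 60 + 81920)/(51 + 16384)) = √(8695 + 82171/16435) = √(142984496/16435) = 4*√146871886985/16435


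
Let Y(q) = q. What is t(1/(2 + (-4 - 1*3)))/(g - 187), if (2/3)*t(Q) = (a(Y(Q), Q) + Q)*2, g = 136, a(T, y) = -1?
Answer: 6/85 ≈ 0.070588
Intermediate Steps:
t(Q) = -3 + 3*Q (t(Q) = 3*((-1 + Q)*2)/2 = 3*(-2 + 2*Q)/2 = -3 + 3*Q)
t(1/(2 + (-4 - 1*3)))/(g - 187) = (-3 + 3/(2 + (-4 - 1*3)))/(136 - 187) = (-3 + 3/(2 + (-4 - 3)))/(-51) = -(-3 + 3/(2 - 7))/51 = -(-3 + 3/(-5))/51 = -(-3 + 3*(-⅕))/51 = -(-3 - ⅗)/51 = -1/51*(-18/5) = 6/85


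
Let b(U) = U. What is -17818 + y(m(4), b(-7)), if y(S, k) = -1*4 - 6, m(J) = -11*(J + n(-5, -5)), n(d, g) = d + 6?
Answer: -17828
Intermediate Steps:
n(d, g) = 6 + d
m(J) = -11 - 11*J (m(J) = -11*(J + (6 - 5)) = -11*(J + 1) = -11*(1 + J) = -11 - 11*J)
y(S, k) = -10 (y(S, k) = -4 - 6 = -10)
-17818 + y(m(4), b(-7)) = -17818 - 10 = -17828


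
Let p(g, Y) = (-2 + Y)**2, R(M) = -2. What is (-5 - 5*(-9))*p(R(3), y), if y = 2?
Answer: 0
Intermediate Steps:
(-5 - 5*(-9))*p(R(3), y) = (-5 - 5*(-9))*(-2 + 2)**2 = (-5 + 45)*0**2 = 40*0 = 0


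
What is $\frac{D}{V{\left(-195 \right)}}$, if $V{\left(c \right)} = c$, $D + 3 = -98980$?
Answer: $\frac{98983}{195} \approx 507.6$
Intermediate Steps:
$D = -98983$ ($D = -3 - 98980 = -98983$)
$\frac{D}{V{\left(-195 \right)}} = - \frac{98983}{-195} = \left(-98983\right) \left(- \frac{1}{195}\right) = \frac{98983}{195}$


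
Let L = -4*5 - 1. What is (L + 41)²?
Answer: 400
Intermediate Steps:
L = -21 (L = -20 - 1 = -21)
(L + 41)² = (-21 + 41)² = 20² = 400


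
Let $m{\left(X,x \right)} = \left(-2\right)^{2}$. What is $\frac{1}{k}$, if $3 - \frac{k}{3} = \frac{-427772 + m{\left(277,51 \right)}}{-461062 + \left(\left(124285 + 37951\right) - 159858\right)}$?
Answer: $\frac{114671}{711213} \approx 0.16123$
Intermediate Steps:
$m{\left(X,x \right)} = 4$
$k = \frac{711213}{114671}$ ($k = 9 - 3 \frac{-427772 + 4}{-461062 + \left(\left(124285 + 37951\right) - 159858\right)} = 9 - 3 \left(- \frac{427768}{-461062 + \left(162236 - 159858\right)}\right) = 9 - 3 \left(- \frac{427768}{-461062 + 2378}\right) = 9 - 3 \left(- \frac{427768}{-458684}\right) = 9 - 3 \left(\left(-427768\right) \left(- \frac{1}{458684}\right)\right) = 9 - \frac{320826}{114671} = \frac{711213}{114671} \approx 6.2022$)
$\frac{1}{k} = \frac{1}{\frac{711213}{114671}} = \frac{114671}{711213}$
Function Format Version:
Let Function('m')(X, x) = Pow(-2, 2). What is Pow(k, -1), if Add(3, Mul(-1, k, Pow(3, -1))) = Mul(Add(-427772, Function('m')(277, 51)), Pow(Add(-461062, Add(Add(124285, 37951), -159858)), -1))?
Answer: Rational(114671, 711213) ≈ 0.16123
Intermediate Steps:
Function('m')(X, x) = 4
k = Rational(711213, 114671) (k = Add(9, Mul(-3, Mul(Add(-427772, 4), Pow(Add(-461062, Add(Add(124285, 37951), -159858)), -1)))) = Add(9, Mul(-3, Mul(-427768, Pow(Add(-461062, Add(162236, -159858)), -1)))) = Add(9, Mul(-3, Mul(-427768, Pow(Add(-461062, 2378), -1)))) = Add(9, Mul(-3, Mul(-427768, Pow(-458684, -1)))) = Add(9, Mul(-3, Mul(-427768, Rational(-1, 458684)))) = Add(9, Mul(-3, Rational(106942, 114671))) = Add(9, Rational(-320826, 114671)) = Rational(711213, 114671) ≈ 6.2022)
Pow(k, -1) = Pow(Rational(711213, 114671), -1) = Rational(114671, 711213)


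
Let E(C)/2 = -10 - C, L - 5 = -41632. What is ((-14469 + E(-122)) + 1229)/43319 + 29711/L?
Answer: -1828867841/1803240013 ≈ -1.0142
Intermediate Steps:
L = -41627 (L = 5 - 41632 = -41627)
E(C) = -20 - 2*C (E(C) = 2*(-10 - C) = -20 - 2*C)
((-14469 + E(-122)) + 1229)/43319 + 29711/L = ((-14469 + (-20 - 2*(-122))) + 1229)/43319 + 29711/(-41627) = ((-14469 + (-20 + 244)) + 1229)*(1/43319) + 29711*(-1/41627) = ((-14469 + 224) + 1229)*(1/43319) - 29711/41627 = (-14245 + 1229)*(1/43319) - 29711/41627 = -13016*1/43319 - 29711/41627 = -13016/43319 - 29711/41627 = -1828867841/1803240013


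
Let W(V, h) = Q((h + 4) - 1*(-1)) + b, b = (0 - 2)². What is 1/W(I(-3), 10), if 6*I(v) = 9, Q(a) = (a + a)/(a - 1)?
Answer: 7/43 ≈ 0.16279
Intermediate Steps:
Q(a) = 2*a/(-1 + a) (Q(a) = (2*a)/(-1 + a) = 2*a/(-1 + a))
b = 4 (b = (-2)² = 4)
I(v) = 3/2 (I(v) = (⅙)*9 = 3/2)
W(V, h) = 4 + 2*(5 + h)/(4 + h) (W(V, h) = 2*((h + 4) - 1*(-1))/(-1 + ((h + 4) - 1*(-1))) + 4 = 2*((4 + h) + 1)/(-1 + ((4 + h) + 1)) + 4 = 2*(5 + h)/(-1 + (5 + h)) + 4 = 2*(5 + h)/(4 + h) + 4 = 4 + 2*(5 + h)/(4 + h))
1/W(I(-3), 10) = 1/(2*(13 + 3*10)/(4 + 10)) = 1/(2*(13 + 30)/14) = 1/(2*(1/14)*43) = 1/(43/7) = 7/43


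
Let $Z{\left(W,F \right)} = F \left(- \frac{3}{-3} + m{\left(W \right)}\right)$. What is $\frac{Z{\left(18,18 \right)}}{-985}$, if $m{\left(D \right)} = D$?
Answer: $- \frac{342}{985} \approx -0.34721$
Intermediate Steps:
$Z{\left(W,F \right)} = F \left(1 + W\right)$ ($Z{\left(W,F \right)} = F \left(- \frac{3}{-3} + W\right) = F \left(\left(-3\right) \left(- \frac{1}{3}\right) + W\right) = F \left(1 + W\right)$)
$\frac{Z{\left(18,18 \right)}}{-985} = \frac{18 \left(1 + 18\right)}{-985} = 18 \cdot 19 \left(- \frac{1}{985}\right) = 342 \left(- \frac{1}{985}\right) = - \frac{342}{985}$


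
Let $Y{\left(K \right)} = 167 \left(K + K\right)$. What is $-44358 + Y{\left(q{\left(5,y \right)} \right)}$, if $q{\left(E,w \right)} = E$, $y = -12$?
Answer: $-42688$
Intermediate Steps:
$Y{\left(K \right)} = 334 K$ ($Y{\left(K \right)} = 167 \cdot 2 K = 334 K$)
$-44358 + Y{\left(q{\left(5,y \right)} \right)} = -44358 + 334 \cdot 5 = -44358 + 1670 = -42688$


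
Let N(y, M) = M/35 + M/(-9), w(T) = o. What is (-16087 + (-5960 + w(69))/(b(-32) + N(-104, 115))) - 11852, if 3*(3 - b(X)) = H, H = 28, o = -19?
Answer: -27478506/997 ≈ -27561.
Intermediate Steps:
w(T) = -19
N(y, M) = -26*M/315 (N(y, M) = M*(1/35) + M*(-1/9) = M/35 - M/9 = -26*M/315)
b(X) = -19/3 (b(X) = 3 - 1/3*28 = 3 - 28/3 = -19/3)
(-16087 + (-5960 + w(69))/(b(-32) + N(-104, 115))) - 11852 = (-16087 + (-5960 - 19)/(-19/3 - 26/315*115)) - 11852 = (-16087 - 5979/(-19/3 - 598/63)) - 11852 = (-16087 - 5979/(-997/63)) - 11852 = (-16087 - 5979*(-63/997)) - 11852 = (-16087 + 376677/997) - 11852 = -15662062/997 - 11852 = -27478506/997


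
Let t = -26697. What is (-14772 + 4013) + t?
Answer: -37456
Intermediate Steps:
(-14772 + 4013) + t = (-14772 + 4013) - 26697 = -10759 - 26697 = -37456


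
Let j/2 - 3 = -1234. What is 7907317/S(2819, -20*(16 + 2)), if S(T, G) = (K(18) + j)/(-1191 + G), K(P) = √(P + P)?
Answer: 12264248667/2456 ≈ 4.9936e+6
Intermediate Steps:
j = -2462 (j = 6 + 2*(-1234) = 6 - 2468 = -2462)
K(P) = √2*√P (K(P) = √(2*P) = √2*√P)
S(T, G) = -2456/(-1191 + G) (S(T, G) = (√2*√18 - 2462)/(-1191 + G) = (√2*(3*√2) - 2462)/(-1191 + G) = (6 - 2462)/(-1191 + G) = -2456/(-1191 + G))
7907317/S(2819, -20*(16 + 2)) = 7907317/((-2456/(-1191 - 20*(16 + 2)))) = 7907317/((-2456/(-1191 - 20*18))) = 7907317/((-2456/(-1191 - 360))) = 7907317/((-2456/(-1551))) = 7907317/((-2456*(-1/1551))) = 7907317/(2456/1551) = 7907317*(1551/2456) = 12264248667/2456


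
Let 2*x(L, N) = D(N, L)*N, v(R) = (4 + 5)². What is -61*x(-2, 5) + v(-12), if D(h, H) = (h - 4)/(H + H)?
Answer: 953/8 ≈ 119.13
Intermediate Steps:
v(R) = 81 (v(R) = 9² = 81)
D(h, H) = (-4 + h)/(2*H) (D(h, H) = (-4 + h)/((2*H)) = (-4 + h)*(1/(2*H)) = (-4 + h)/(2*H))
x(L, N) = N*(-4 + N)/(4*L) (x(L, N) = (((-4 + N)/(2*L))*N)/2 = (N*(-4 + N)/(2*L))/2 = N*(-4 + N)/(4*L))
-61*x(-2, 5) + v(-12) = -61*5*(-4 + 5)/(4*(-2)) + 81 = -61*5*(-1)/(4*2) + 81 = -61*(-5/8) + 81 = 305/8 + 81 = 953/8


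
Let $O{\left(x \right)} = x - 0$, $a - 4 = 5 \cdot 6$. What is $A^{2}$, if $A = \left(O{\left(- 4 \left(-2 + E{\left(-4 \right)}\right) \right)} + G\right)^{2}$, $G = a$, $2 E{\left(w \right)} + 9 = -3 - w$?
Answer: $11316496$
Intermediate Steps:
$a = 34$ ($a = 4 + 5 \cdot 6 = 4 + 30 = 34$)
$E{\left(w \right)} = -6 - \frac{w}{2}$ ($E{\left(w \right)} = - \frac{9}{2} + \frac{-3 - w}{2} = - \frac{9}{2} - \left(\frac{3}{2} + \frac{w}{2}\right) = -6 - \frac{w}{2}$)
$G = 34$
$O{\left(x \right)} = x$ ($O{\left(x \right)} = x + 0 = x$)
$A = 3364$ ($A = \left(- 4 \left(-2 - 4\right) + 34\right)^{2} = \left(\left(-4\right) \left(-6\right) + 34\right)^{2} = \left(24 + 34\right)^{2} = 58^{2} = 3364$)
$A^{2} = 3364^{2} = 11316496$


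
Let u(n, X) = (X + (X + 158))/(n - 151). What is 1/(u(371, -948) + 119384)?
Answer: 10/1193761 ≈ 8.3769e-6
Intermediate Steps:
u(n, X) = (158 + 2*X)/(-151 + n) (u(n, X) = (X + (158 + X))/(-151 + n) = (158 + 2*X)/(-151 + n))
1/(u(371, -948) + 119384) = 1/(2*(79 - 948)/(-151 + 371) + 119384) = 1/(2*(-869)/220 + 119384) = 1/(2*(1/220)*(-869) + 119384) = 1/(-79/10 + 119384) = 1/(1193761/10) = 10/1193761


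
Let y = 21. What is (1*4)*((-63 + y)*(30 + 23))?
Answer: -8904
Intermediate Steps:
(1*4)*((-63 + y)*(30 + 23)) = (1*4)*((-63 + 21)*(30 + 23)) = 4*(-42*53) = 4*(-2226) = -8904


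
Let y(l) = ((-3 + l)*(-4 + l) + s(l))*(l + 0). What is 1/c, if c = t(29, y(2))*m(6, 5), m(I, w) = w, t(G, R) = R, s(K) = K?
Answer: 1/40 ≈ 0.025000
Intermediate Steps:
y(l) = l*(l + (-4 + l)*(-3 + l)) (y(l) = ((-3 + l)*(-4 + l) + l)*(l + 0) = ((-4 + l)*(-3 + l) + l)*l = (l + (-4 + l)*(-3 + l))*l = l*(l + (-4 + l)*(-3 + l)))
c = 40 (c = (2*(12 + 2**2 - 6*2))*5 = (2*(12 + 4 - 12))*5 = (2*4)*5 = 8*5 = 40)
1/c = 1/40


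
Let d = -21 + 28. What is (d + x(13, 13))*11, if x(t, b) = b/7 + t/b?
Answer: 759/7 ≈ 108.43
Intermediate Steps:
x(t, b) = b/7 + t/b (x(t, b) = b*(⅐) + t/b = b/7 + t/b)
d = 7
(d + x(13, 13))*11 = (7 + ((⅐)*13 + 13/13))*11 = (7 + (13/7 + 13*(1/13)))*11 = (7 + (13/7 + 1))*11 = (7 + 20/7)*11 = (69/7)*11 = 759/7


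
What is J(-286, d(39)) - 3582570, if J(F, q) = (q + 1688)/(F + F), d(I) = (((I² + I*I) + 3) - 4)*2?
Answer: -1024618905/286 ≈ -3.5826e+6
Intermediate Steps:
d(I) = -2 + 4*I² (d(I) = (((I² + I²) + 3) - 4)*2 = ((2*I² + 3) - 4)*2 = ((3 + 2*I²) - 4)*2 = (-1 + 2*I²)*2 = -2 + 4*I²)
J(F, q) = (1688 + q)/(2*F) (J(F, q) = (1688 + q)/((2*F)) = (1688 + q)*(1/(2*F)) = (1688 + q)/(2*F))
J(-286, d(39)) - 3582570 = (½)*(1688 + (-2 + 4*39²))/(-286) - 3582570 = (½)*(-1/286)*(1688 + (-2 + 4*1521)) - 3582570 = (½)*(-1/286)*(1688 + (-2 + 6084)) - 3582570 = (½)*(-1/286)*(1688 + 6082) - 3582570 = (½)*(-1/286)*7770 - 3582570 = -3885/286 - 3582570 = -1024618905/286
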